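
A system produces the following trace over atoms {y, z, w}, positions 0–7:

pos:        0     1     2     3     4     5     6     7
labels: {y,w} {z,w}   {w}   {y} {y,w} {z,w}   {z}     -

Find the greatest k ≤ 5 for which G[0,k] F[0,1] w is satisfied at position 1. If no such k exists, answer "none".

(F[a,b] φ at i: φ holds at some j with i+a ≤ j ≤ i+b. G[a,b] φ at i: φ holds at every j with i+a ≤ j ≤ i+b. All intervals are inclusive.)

4

F[0,1] w must hold from j=1 onward; find where it first fails.
  j=1: holds
  j=2: holds
  j=3: holds
  j=4: holds
  j=5: holds
  j=6: fails
Holds on [1,5], so largest k = 4.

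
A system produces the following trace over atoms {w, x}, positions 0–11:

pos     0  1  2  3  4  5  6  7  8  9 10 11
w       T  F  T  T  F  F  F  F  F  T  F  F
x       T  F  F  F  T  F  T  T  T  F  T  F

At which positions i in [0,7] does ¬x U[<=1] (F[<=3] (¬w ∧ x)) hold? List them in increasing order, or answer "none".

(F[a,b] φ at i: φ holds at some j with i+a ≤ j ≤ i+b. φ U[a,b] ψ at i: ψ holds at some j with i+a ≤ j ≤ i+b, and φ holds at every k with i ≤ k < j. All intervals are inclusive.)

1, 2, 3, 4, 5, 6, 7

Evaluate at each i in [0,7]:
  i=0: ✗ (lhs fails at k=0 before rhs at j=1)
  i=1: ✓ (rhs at j=1)
  i=2: ✓ (rhs at j=2)
  i=3: ✓ (rhs at j=3)
  i=4: ✓ (rhs at j=4)
  i=5: ✓ (rhs at j=5)
  i=6: ✓ (rhs at j=6)
  i=7: ✓ (rhs at j=7)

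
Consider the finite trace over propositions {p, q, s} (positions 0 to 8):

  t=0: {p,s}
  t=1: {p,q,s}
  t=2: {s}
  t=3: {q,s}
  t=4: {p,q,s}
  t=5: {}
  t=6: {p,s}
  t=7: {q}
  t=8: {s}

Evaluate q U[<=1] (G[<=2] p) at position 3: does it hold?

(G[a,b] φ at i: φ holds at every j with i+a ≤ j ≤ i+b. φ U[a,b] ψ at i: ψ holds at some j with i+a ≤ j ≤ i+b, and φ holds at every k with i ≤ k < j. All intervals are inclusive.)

Does not hold

Need some j in [3,4] with G[<=2] p, and q at every k in [3,j-1].
  j=3: G[<=2] p — fails at 3.
  j=4: G[<=2] p — fails at 5.
No j in the window works → until fails.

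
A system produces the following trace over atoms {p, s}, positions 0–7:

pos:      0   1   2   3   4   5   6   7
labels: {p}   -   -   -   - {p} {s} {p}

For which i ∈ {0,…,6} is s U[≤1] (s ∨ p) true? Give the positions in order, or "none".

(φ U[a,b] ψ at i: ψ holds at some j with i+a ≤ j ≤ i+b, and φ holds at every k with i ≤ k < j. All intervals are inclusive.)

Evaluate at each i in [0,6]:
  i=0: ✓ (rhs at j=0)
  i=1: ✗ (no rhs in [1,2])
  i=2: ✗ (no rhs in [2,3])
  i=3: ✗ (no rhs in [3,4])
  i=4: ✗ (lhs fails at k=4 before rhs at j=5)
  i=5: ✓ (rhs at j=5)
  i=6: ✓ (rhs at j=6)

0, 5, 6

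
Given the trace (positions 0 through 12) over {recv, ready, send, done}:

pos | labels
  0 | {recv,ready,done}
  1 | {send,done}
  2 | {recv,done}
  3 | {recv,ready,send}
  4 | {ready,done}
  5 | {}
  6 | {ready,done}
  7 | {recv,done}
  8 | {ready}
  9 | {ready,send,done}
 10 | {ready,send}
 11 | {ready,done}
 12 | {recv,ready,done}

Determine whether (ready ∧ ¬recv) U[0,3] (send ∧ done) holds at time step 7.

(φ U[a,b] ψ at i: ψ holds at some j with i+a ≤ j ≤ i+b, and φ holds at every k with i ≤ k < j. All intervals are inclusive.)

Does not hold

Need some j in [7,10] with (send ∧ done), and (ready ∧ ¬recv) at every k in [7,j-1].
  j=7: (send ∧ done) false.
  j=8: (send ∧ done) false.
  j=9: (send ∧ done) holds, but (ready ∧ ¬recv) fails at k=7 → not this j.
  j=10: (send ∧ done) false.
No j in the window works → until fails.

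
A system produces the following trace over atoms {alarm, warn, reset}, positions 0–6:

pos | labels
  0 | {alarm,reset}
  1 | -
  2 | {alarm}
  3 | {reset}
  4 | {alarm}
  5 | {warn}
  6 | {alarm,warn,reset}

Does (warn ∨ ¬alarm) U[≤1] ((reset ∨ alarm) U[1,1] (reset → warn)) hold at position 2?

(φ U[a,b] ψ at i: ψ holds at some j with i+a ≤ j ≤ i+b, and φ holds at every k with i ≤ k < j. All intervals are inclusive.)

False

Need some j in [2,3] with ((reset ∨ alarm) U[1,1] (reset → warn)), and (warn ∨ ¬alarm) at every k in [2,j-1].
  j=2: ((reset ∨ alarm) U[1,1] (reset → warn)) — fails.
  j=3: ((reset ∨ alarm) U[1,1] (reset → warn)) holds, but (warn ∨ ¬alarm) fails at k=2 → not this j.
No j in the window works → until fails.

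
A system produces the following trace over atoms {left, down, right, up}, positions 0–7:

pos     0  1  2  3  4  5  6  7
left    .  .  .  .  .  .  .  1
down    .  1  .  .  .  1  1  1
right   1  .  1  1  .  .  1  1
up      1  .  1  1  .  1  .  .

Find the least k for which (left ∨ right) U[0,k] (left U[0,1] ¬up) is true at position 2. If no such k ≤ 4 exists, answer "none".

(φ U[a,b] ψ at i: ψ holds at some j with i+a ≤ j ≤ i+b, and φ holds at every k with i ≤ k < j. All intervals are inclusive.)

2

Need earliest j ≥ 2 with (left U[0,1] ¬up), and (left ∨ right) at every k in [2,j-1].
  j=2: rhs fails.
  j=3: rhs fails.
  j=4: rhs holds; lhs holds on [2,3]. k = 2.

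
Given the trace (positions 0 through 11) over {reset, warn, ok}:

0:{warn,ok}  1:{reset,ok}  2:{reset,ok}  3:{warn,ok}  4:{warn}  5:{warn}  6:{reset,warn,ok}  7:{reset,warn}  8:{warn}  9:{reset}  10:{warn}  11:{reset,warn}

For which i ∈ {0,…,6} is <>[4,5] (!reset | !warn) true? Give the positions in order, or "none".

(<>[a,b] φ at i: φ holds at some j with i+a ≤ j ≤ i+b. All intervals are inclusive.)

Evaluate at each i in [0,6]:
  i=0: ✓ (witness j=4)
  i=1: ✓ (witness j=5)
  i=2: ✗ (none in [6,7])
  i=3: ✓ (witness j=8)
  i=4: ✓ (witness j=8)
  i=5: ✓ (witness j=9)
  i=6: ✓ (witness j=10)

0, 1, 3, 4, 5, 6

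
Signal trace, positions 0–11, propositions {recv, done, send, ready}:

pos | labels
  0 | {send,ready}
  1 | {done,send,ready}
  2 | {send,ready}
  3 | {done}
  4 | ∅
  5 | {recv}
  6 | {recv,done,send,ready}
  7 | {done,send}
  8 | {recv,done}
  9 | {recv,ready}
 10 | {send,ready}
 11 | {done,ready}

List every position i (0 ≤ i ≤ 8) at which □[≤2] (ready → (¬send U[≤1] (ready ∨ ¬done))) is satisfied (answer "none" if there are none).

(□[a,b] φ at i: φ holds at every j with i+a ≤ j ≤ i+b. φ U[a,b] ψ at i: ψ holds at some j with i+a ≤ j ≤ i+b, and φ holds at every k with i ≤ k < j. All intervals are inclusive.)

0, 1, 2, 3, 4, 5, 6, 7, 8

Evaluate at each i in [0,8]:
  i=0: ✓ (all of [0,2])
  i=1: ✓ (all of [1,3])
  i=2: ✓ (all of [2,4])
  i=3: ✓ (all of [3,5])
  i=4: ✓ (all of [4,6])
  i=5: ✓ (all of [5,7])
  i=6: ✓ (all of [6,8])
  i=7: ✓ (all of [7,9])
  i=8: ✓ (all of [8,10])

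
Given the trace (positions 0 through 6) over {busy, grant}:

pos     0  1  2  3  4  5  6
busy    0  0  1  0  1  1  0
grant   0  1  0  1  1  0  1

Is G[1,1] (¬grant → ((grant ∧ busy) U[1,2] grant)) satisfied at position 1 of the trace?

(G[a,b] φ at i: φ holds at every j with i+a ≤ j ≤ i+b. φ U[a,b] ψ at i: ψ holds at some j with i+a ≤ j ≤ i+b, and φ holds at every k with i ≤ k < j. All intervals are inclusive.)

False

Check (¬grant → ((grant ∧ busy) U[1,2] grant)) at every j in [2,2]:
  j=2: antecedent true; consequent fails → ✗
Fails at j=2 → formula fails.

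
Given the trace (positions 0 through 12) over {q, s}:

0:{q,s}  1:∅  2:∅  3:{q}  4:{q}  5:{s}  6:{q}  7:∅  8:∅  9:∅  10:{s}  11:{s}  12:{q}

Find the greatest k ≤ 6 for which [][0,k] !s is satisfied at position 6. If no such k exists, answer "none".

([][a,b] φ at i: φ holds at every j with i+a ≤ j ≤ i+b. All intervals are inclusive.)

3

!s must hold from j=6 onward; find where it first fails.
  j=6: holds
  j=7: holds
  j=8: holds
  j=9: holds
  j=10: fails
Holds on [6,9], so largest k = 3.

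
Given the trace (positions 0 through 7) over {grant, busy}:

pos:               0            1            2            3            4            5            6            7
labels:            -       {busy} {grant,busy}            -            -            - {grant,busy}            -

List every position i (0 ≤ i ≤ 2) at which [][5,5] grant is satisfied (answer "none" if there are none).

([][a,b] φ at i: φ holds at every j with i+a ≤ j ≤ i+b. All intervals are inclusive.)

1

Evaluate at each i in [0,2]:
  i=0: ✗ (fails at j=5)
  i=1: ✓ (all of [6,6])
  i=2: ✗ (fails at j=7)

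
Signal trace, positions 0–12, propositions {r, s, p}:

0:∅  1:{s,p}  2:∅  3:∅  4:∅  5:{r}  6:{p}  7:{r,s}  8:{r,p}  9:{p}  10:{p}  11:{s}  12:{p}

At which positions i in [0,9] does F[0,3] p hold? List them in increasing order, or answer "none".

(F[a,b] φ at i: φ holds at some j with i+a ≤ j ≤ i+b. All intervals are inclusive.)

Evaluate at each i in [0,9]:
  i=0: ✓ (witness j=1)
  i=1: ✓ (witness j=1)
  i=2: ✗ (none in [2,5])
  i=3: ✓ (witness j=6)
  i=4: ✓ (witness j=6)
  i=5: ✓ (witness j=6)
  i=6: ✓ (witness j=6)
  i=7: ✓ (witness j=8)
  i=8: ✓ (witness j=8)
  i=9: ✓ (witness j=9)

0, 1, 3, 4, 5, 6, 7, 8, 9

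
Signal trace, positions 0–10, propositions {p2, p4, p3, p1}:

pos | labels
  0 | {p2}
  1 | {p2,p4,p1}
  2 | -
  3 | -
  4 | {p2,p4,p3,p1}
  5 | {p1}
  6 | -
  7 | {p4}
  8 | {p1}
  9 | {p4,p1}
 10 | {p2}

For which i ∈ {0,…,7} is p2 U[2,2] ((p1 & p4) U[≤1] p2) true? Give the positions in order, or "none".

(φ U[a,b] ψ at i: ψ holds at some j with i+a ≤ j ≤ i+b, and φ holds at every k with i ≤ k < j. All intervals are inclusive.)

none

Evaluate at each i in [0,7]:
  i=0: ✗ (no rhs in [2,2])
  i=1: ✗ (no rhs in [3,3])
  i=2: ✗ (lhs fails at k=2 before rhs at j=4)
  i=3: ✗ (no rhs in [5,5])
  i=4: ✗ (no rhs in [6,6])
  i=5: ✗ (no rhs in [7,7])
  i=6: ✗ (no rhs in [8,8])
  i=7: ✗ (lhs fails at k=7 before rhs at j=9)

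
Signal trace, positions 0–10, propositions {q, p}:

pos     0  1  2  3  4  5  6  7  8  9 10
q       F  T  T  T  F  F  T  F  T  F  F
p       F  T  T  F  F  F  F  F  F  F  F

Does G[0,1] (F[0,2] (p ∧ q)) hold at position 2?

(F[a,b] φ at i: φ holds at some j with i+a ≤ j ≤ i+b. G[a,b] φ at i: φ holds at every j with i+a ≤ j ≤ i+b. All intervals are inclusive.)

No

Check F[0,2] (p ∧ q) at every j in [2,3]:
  j=2: holds (witness at 2)
  j=3: fails (none in [3,5])
Fails at j=3 → formula fails.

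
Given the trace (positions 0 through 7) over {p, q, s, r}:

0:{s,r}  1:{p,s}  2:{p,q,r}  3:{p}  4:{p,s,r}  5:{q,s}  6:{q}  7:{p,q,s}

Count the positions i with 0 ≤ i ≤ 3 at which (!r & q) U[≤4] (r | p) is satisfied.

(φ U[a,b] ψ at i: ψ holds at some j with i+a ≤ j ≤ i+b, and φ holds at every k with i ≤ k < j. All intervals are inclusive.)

4

Evaluate at each i in [0,3]:
  i=0: ✓ (rhs at j=0)
  i=1: ✓ (rhs at j=1)
  i=2: ✓ (rhs at j=2)
  i=3: ✓ (rhs at j=3)
Positions where it holds: {0, 1, 2, 3} → 4.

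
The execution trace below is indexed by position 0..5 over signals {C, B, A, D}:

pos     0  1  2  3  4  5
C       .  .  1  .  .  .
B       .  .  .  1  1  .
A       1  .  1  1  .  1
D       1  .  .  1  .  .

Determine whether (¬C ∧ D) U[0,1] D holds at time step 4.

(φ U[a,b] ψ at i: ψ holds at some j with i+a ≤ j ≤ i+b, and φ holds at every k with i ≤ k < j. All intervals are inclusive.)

Does not hold

Need some j in [4,5] with D, and (¬C ∧ D) at every k in [4,j-1].
  j=4: D false.
  j=5: D false.
No j in the window works → until fails.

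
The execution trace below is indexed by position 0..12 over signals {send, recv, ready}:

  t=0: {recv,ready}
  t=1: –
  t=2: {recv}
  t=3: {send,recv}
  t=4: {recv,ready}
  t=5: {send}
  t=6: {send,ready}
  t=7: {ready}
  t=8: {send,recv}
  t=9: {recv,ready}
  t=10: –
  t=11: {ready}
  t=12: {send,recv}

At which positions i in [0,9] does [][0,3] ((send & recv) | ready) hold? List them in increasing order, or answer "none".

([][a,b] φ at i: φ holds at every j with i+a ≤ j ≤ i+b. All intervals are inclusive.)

6

Evaluate at each i in [0,9]:
  i=0: ✗ (fails at j=1)
  i=1: ✗ (fails at j=1)
  i=2: ✗ (fails at j=2)
  i=3: ✗ (fails at j=5)
  i=4: ✗ (fails at j=5)
  i=5: ✗ (fails at j=5)
  i=6: ✓ (all of [6,9])
  i=7: ✗ (fails at j=10)
  i=8: ✗ (fails at j=10)
  i=9: ✗ (fails at j=10)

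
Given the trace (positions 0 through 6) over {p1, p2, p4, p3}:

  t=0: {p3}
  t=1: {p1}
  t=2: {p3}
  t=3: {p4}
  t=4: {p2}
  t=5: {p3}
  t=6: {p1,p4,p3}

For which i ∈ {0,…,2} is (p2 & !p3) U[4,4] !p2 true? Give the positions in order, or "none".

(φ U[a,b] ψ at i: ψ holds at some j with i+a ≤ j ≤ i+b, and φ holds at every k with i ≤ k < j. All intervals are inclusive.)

none

Evaluate at each i in [0,2]:
  i=0: ✗ (no rhs in [4,4])
  i=1: ✗ (lhs fails at k=1 before rhs at j=5)
  i=2: ✗ (lhs fails at k=2 before rhs at j=6)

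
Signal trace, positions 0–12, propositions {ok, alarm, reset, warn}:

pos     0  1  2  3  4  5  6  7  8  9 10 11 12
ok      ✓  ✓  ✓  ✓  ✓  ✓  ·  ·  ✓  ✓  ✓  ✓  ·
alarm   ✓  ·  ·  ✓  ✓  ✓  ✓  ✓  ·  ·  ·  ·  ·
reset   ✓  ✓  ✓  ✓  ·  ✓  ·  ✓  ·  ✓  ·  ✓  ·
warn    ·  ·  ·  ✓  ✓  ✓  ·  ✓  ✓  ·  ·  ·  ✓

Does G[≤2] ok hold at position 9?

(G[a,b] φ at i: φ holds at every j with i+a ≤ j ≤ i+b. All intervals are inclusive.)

Check ok at every j in [9,11]:
  j=9: true
  j=10: true
  j=11: true
All positions satisfy it → formula holds.

True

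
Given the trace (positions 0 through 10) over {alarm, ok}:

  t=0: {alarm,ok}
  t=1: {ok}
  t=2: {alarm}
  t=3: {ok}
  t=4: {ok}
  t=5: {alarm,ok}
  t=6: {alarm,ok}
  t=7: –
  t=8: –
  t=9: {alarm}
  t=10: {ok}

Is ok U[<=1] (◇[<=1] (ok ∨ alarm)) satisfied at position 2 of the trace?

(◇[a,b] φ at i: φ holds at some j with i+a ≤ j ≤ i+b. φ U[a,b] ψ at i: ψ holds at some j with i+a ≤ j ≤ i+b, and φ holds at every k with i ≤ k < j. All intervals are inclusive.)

Need some j in [2,3] with ◇[<=1] (ok ∨ alarm), and ok at every k in [2,j-1].
  j=2: ◇[<=1] (ok ∨ alarm) holds; no prefix to check → satisfied.

Yes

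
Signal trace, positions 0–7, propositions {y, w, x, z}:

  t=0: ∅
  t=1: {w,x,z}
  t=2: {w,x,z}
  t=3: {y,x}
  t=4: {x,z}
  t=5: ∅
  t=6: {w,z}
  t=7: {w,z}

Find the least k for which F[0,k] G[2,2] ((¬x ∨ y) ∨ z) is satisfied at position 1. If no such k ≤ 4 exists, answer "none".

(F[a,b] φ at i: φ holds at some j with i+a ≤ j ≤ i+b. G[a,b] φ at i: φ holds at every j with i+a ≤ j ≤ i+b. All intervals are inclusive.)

0

Scan j = 1,2,… for G[2,2] ((¬x ∨ y) ∨ z):
  j=1: holds
First hit at j=1, so smallest k = 1-1 = 0.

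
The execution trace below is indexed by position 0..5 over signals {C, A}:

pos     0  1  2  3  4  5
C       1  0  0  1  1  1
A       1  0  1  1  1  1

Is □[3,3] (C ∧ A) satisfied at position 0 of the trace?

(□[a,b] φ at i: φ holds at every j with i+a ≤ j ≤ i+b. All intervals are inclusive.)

Check (C ∧ A) at every j in [3,3]:
  j=3: true
All positions satisfy it → formula holds.

True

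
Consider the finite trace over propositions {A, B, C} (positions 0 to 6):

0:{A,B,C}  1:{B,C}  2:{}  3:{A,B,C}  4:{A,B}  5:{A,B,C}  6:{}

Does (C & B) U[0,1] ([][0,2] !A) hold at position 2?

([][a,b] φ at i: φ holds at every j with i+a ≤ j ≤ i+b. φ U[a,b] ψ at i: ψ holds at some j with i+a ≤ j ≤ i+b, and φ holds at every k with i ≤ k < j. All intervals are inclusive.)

Need some j in [2,3] with [][0,2] !A, and (C & B) at every k in [2,j-1].
  j=2: [][0,2] !A — fails at 3.
  j=3: [][0,2] !A — fails at 3.
No j in the window works → until fails.

False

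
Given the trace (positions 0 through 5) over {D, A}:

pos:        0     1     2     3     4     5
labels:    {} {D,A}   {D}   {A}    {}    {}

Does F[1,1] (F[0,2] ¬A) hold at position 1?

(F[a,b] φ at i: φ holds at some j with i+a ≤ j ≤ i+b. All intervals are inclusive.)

True

Check F[0,2] ¬A at each j in [2,2]:
  j=2: holds (witness at 2)
Found at j=2 → formula holds.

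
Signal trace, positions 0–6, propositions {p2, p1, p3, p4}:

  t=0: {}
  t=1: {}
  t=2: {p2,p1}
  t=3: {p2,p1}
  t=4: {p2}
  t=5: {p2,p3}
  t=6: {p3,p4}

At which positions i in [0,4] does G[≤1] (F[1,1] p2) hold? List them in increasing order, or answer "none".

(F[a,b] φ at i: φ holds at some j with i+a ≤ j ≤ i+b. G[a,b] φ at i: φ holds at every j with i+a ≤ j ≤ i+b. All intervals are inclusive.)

1, 2, 3

Evaluate at each i in [0,4]:
  i=0: ✗ (fails at j=0)
  i=1: ✓ (all of [1,2])
  i=2: ✓ (all of [2,3])
  i=3: ✓ (all of [3,4])
  i=4: ✗ (fails at j=5)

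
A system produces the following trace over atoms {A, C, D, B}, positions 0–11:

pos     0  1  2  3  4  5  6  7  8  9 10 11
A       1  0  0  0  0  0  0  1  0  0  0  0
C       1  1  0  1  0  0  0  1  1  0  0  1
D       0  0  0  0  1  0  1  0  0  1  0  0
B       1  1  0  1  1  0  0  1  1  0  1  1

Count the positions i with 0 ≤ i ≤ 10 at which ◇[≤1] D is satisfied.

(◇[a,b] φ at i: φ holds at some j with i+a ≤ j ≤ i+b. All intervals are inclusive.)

Evaluate at each i in [0,10]:
  i=0: ✗ (none in [0,1])
  i=1: ✗ (none in [1,2])
  i=2: ✗ (none in [2,3])
  i=3: ✓ (witness j=4)
  i=4: ✓ (witness j=4)
  i=5: ✓ (witness j=6)
  i=6: ✓ (witness j=6)
  i=7: ✗ (none in [7,8])
  i=8: ✓ (witness j=9)
  i=9: ✓ (witness j=9)
  i=10: ✗ (none in [10,11])
Positions where it holds: {3, 4, 5, 6, 8, 9} → 6.

6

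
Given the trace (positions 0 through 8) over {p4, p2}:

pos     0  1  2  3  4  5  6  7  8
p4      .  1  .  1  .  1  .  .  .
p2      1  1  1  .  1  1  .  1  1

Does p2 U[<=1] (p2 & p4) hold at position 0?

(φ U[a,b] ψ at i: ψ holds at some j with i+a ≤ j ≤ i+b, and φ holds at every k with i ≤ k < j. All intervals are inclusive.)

Need some j in [0,1] with (p2 & p4), and p2 at every k in [0,j-1].
  j=0: (p2 & p4) false.
  j=1: (p2 & p4) holds; p2 holds at every k in [0,0] → satisfied.

True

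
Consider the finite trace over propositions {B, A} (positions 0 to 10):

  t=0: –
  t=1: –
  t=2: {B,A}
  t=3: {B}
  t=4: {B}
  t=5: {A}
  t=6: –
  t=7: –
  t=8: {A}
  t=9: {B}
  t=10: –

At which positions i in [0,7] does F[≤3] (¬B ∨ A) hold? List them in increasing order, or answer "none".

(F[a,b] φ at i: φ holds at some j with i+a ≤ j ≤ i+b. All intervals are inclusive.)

Evaluate at each i in [0,7]:
  i=0: ✓ (witness j=0)
  i=1: ✓ (witness j=1)
  i=2: ✓ (witness j=2)
  i=3: ✓ (witness j=5)
  i=4: ✓ (witness j=5)
  i=5: ✓ (witness j=5)
  i=6: ✓ (witness j=6)
  i=7: ✓ (witness j=7)

0, 1, 2, 3, 4, 5, 6, 7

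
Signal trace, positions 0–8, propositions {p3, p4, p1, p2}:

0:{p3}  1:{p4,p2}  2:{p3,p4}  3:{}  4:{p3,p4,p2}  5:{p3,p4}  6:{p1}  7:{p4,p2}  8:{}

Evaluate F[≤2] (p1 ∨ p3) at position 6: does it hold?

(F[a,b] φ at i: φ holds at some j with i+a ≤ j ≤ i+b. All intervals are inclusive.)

Check (p1 ∨ p3) at each j in [6,8]:
  j=6: true
  j=7: false
  j=8: false
Found at j=6 → formula holds.

Holds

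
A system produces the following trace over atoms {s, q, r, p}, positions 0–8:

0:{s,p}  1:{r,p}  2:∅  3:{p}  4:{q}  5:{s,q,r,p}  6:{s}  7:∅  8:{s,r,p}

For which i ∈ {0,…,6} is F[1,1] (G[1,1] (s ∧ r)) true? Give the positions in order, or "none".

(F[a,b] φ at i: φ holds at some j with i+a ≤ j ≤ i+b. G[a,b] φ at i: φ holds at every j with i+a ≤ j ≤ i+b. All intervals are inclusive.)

3, 6

Evaluate at each i in [0,6]:
  i=0: ✗ (none in [1,1])
  i=1: ✗ (none in [2,2])
  i=2: ✗ (none in [3,3])
  i=3: ✓ (witness j=4)
  i=4: ✗ (none in [5,5])
  i=5: ✗ (none in [6,6])
  i=6: ✓ (witness j=7)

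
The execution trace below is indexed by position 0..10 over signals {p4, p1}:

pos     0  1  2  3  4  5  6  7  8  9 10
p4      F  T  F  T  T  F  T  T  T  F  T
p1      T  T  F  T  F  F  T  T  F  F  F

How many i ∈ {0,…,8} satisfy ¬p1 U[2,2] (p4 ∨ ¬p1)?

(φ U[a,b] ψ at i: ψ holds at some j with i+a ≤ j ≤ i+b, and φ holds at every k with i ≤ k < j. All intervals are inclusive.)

2

Evaluate at each i in [0,8]:
  i=0: ✗ (lhs fails at k=0 before rhs at j=2)
  i=1: ✗ (lhs fails at k=1 before rhs at j=3)
  i=2: ✗ (lhs fails at k=3 before rhs at j=4)
  i=3: ✗ (lhs fails at k=3 before rhs at j=5)
  i=4: ✓ (rhs at j=6; lhs holds on [4,5])
  i=5: ✗ (lhs fails at k=6 before rhs at j=7)
  i=6: ✗ (lhs fails at k=6 before rhs at j=8)
  i=7: ✗ (lhs fails at k=7 before rhs at j=9)
  i=8: ✓ (rhs at j=10; lhs holds on [8,9])
Positions where it holds: {4, 8} → 2.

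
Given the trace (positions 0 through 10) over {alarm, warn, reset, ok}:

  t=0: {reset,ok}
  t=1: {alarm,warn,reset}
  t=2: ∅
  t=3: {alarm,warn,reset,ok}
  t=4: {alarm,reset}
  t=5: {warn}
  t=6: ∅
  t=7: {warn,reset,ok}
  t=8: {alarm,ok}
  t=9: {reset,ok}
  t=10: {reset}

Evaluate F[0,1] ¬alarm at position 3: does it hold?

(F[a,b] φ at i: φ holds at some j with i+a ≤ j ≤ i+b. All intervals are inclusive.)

Does not hold

Check ¬alarm at each j in [3,4]:
  j=3: false
  j=4: false
No position in the window satisfies it → formula fails.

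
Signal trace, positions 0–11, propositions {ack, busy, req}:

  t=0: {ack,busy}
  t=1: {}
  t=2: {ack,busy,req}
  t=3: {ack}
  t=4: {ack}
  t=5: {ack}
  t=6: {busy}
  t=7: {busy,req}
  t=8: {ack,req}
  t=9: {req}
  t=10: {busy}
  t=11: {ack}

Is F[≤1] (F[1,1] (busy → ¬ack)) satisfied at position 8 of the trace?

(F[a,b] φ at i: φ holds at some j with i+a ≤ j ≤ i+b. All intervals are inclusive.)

Check F[1,1] (busy → ¬ack) at each j in [8,9]:
  j=8: holds (witness at 9)
  j=9: holds (witness at 10)
Found at j=8 → formula holds.

Yes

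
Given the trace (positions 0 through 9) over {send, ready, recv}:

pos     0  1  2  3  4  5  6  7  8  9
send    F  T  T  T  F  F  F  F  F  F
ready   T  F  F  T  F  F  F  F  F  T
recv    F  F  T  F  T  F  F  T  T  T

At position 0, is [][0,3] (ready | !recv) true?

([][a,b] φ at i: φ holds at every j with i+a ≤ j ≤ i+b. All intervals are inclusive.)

Check (ready | !recv) at every j in [0,3]:
  j=0: true
  j=1: true
  j=2: false
  j=3: true
Fails at j=2 → formula fails.

Does not hold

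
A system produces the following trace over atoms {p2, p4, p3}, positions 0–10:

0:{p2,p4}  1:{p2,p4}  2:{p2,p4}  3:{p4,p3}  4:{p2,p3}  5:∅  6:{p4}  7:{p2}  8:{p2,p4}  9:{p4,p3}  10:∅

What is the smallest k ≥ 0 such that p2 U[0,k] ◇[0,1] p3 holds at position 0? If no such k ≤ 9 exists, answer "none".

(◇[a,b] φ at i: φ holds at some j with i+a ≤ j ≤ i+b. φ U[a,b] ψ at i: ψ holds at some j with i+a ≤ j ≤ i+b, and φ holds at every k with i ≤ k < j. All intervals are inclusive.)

Need earliest j ≥ 0 with ◇[0,1] p3, and p2 at every k in [0,j-1].
  j=0: rhs fails.
  j=1: rhs fails.
  j=2: rhs holds; lhs holds on [0,1]. k = 2.

2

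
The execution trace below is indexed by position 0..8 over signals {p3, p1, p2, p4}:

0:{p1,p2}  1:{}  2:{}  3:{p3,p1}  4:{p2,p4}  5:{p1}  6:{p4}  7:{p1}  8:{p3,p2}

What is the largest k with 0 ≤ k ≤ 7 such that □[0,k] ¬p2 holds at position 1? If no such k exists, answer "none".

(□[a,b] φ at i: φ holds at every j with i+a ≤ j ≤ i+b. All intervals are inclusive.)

2

¬p2 must hold from j=1 onward; find where it first fails.
  j=1: holds
  j=2: holds
  j=3: holds
  j=4: fails
Holds on [1,3], so largest k = 2.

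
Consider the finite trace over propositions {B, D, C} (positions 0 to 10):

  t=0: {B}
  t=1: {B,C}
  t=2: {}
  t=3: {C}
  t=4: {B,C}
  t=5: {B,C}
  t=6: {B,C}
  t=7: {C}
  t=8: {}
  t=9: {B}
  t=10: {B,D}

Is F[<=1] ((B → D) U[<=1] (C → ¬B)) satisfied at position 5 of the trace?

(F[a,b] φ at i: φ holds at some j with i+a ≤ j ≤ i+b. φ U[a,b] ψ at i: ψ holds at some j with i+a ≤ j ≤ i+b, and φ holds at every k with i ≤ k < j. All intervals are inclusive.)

False

Check ((B → D) U[<=1] (C → ¬B)) at each j in [5,6]:
  j=5: fails
  j=6: fails
No position in the window satisfies it → formula fails.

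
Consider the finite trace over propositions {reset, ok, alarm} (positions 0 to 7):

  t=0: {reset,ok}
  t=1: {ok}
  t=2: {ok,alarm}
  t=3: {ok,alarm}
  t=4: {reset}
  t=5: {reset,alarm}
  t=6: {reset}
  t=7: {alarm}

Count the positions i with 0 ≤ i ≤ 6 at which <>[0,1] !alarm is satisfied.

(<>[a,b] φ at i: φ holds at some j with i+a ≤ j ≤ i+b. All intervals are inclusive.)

Evaluate at each i in [0,6]:
  i=0: ✓ (witness j=0)
  i=1: ✓ (witness j=1)
  i=2: ✗ (none in [2,3])
  i=3: ✓ (witness j=4)
  i=4: ✓ (witness j=4)
  i=5: ✓ (witness j=6)
  i=6: ✓ (witness j=6)
Positions where it holds: {0, 1, 3, 4, 5, 6} → 6.

6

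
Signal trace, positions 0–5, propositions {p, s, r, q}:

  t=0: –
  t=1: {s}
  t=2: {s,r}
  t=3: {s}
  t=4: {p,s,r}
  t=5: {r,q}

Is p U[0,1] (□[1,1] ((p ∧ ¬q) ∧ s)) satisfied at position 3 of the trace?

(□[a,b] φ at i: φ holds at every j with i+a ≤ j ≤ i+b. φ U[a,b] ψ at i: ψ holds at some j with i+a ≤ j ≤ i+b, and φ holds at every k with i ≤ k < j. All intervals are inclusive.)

Need some j in [3,4] with □[1,1] ((p ∧ ¬q) ∧ s), and p at every k in [3,j-1].
  j=3: □[1,1] ((p ∧ ¬q) ∧ s) holds; no prefix to check → satisfied.

Yes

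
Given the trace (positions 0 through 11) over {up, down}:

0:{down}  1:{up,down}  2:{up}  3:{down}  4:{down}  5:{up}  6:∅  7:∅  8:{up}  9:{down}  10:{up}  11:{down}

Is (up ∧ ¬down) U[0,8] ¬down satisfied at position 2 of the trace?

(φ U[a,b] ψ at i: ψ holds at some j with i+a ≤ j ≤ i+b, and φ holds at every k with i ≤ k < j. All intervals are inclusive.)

Holds

Need some j in [2,10] with ¬down, and (up ∧ ¬down) at every k in [2,j-1].
  j=2: ¬down holds; no prefix to check → satisfied.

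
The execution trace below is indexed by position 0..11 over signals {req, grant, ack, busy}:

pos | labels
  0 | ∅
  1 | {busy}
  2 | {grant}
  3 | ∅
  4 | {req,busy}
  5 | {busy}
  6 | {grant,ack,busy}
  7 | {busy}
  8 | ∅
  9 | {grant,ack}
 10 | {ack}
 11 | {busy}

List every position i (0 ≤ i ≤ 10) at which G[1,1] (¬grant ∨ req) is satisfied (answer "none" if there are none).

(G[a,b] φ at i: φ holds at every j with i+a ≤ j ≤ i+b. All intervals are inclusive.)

Evaluate at each i in [0,10]:
  i=0: ✓ (all of [1,1])
  i=1: ✗ (fails at j=2)
  i=2: ✓ (all of [3,3])
  i=3: ✓ (all of [4,4])
  i=4: ✓ (all of [5,5])
  i=5: ✗ (fails at j=6)
  i=6: ✓ (all of [7,7])
  i=7: ✓ (all of [8,8])
  i=8: ✗ (fails at j=9)
  i=9: ✓ (all of [10,10])
  i=10: ✓ (all of [11,11])

0, 2, 3, 4, 6, 7, 9, 10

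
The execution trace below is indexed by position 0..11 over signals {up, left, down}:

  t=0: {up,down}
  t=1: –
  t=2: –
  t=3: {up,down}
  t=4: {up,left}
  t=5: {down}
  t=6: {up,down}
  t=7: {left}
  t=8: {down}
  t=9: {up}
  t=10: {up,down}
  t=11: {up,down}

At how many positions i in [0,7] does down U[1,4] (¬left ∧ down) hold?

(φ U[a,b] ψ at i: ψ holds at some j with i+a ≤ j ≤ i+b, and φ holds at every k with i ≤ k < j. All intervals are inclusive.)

1

Evaluate at each i in [0,7]:
  i=0: ✗ (lhs fails at k=1 before rhs at j=3)
  i=1: ✗ (lhs fails at k=1 before rhs at j=3)
  i=2: ✗ (lhs fails at k=2 before rhs at j=3)
  i=3: ✗ (lhs fails at k=4 before rhs at j=5)
  i=4: ✗ (lhs fails at k=4 before rhs at j=5)
  i=5: ✓ (rhs at j=6; lhs holds on [5,5])
  i=6: ✗ (lhs fails at k=7 before rhs at j=8)
  i=7: ✗ (lhs fails at k=7 before rhs at j=8)
Positions where it holds: {5} → 1.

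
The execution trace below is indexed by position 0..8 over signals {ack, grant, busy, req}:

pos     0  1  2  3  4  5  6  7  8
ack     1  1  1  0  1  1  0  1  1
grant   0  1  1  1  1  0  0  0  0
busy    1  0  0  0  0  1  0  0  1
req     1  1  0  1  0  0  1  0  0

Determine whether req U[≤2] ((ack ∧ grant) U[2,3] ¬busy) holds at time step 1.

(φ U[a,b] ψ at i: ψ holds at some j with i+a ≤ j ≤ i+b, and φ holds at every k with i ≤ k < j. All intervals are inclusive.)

Holds

Need some j in [1,3] with ((ack ∧ grant) U[2,3] ¬busy), and req at every k in [1,j-1].
  j=1: ((ack ∧ grant) U[2,3] ¬busy) holds; no prefix to check → satisfied.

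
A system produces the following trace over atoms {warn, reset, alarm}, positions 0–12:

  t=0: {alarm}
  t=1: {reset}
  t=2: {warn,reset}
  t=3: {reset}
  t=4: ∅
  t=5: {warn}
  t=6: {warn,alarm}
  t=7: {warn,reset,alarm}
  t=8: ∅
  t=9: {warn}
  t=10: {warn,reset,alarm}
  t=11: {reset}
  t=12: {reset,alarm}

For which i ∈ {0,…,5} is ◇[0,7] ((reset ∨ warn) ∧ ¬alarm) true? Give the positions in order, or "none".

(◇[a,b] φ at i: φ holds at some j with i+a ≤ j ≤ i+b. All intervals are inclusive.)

0, 1, 2, 3, 4, 5

Evaluate at each i in [0,5]:
  i=0: ✓ (witness j=1)
  i=1: ✓ (witness j=1)
  i=2: ✓ (witness j=2)
  i=3: ✓ (witness j=3)
  i=4: ✓ (witness j=5)
  i=5: ✓ (witness j=5)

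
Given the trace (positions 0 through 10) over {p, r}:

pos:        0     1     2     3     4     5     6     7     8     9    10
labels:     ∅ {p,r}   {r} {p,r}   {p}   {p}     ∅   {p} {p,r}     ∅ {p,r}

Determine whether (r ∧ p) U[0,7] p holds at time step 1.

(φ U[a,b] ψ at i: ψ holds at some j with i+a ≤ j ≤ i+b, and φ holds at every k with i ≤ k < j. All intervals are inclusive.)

Need some j in [1,8] with p, and (r ∧ p) at every k in [1,j-1].
  j=1: p holds; no prefix to check → satisfied.

Yes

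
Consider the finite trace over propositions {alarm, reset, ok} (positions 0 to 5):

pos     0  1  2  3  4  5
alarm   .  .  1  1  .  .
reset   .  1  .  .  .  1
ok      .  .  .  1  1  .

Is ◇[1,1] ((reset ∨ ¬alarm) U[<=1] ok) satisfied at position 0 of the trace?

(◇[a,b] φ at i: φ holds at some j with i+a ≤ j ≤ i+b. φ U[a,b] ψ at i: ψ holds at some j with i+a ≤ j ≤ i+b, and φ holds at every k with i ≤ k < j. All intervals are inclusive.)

Does not hold

Check ((reset ∨ ¬alarm) U[<=1] ok) at each j in [1,1]:
  j=1: fails
No position in the window satisfies it → formula fails.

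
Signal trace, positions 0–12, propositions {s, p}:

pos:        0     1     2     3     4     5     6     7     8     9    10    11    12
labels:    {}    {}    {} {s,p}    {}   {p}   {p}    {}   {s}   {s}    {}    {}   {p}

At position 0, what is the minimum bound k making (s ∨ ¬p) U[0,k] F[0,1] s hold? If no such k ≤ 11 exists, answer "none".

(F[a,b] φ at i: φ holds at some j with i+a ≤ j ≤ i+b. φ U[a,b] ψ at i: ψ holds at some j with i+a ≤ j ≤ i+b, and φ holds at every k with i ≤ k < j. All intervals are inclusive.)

Need earliest j ≥ 0 with F[0,1] s, and (s ∨ ¬p) at every k in [0,j-1].
  j=0: rhs fails.
  j=1: rhs fails.
  j=2: rhs holds; lhs holds on [0,1]. k = 2.

2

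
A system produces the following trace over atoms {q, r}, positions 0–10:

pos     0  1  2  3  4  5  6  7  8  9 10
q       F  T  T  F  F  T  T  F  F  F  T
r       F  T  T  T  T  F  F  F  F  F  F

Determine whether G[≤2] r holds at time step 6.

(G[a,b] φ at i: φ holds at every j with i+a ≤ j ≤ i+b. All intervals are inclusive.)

Check r at every j in [6,8]:
  j=6: false
  j=7: false
  j=8: false
Fails at j=6 → formula fails.

Does not hold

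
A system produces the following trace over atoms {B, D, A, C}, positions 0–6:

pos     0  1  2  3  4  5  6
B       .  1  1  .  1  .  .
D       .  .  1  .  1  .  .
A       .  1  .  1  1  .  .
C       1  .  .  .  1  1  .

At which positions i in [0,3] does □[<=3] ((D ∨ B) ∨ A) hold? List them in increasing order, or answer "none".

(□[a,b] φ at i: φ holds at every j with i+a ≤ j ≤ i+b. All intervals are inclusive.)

1

Evaluate at each i in [0,3]:
  i=0: ✗ (fails at j=0)
  i=1: ✓ (all of [1,4])
  i=2: ✗ (fails at j=5)
  i=3: ✗ (fails at j=5)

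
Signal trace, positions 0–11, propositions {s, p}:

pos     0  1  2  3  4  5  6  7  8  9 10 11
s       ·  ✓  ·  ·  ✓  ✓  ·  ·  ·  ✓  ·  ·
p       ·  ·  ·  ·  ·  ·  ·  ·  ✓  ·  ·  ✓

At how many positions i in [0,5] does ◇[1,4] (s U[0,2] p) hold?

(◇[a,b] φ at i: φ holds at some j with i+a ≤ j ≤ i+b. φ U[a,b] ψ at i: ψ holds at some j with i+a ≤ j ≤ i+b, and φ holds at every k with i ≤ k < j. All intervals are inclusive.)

2

Evaluate at each i in [0,5]:
  i=0: ✗ (none in [1,4])
  i=1: ✗ (none in [2,5])
  i=2: ✗ (none in [3,6])
  i=3: ✗ (none in [4,7])
  i=4: ✓ (witness j=8)
  i=5: ✓ (witness j=8)
Positions where it holds: {4, 5} → 2.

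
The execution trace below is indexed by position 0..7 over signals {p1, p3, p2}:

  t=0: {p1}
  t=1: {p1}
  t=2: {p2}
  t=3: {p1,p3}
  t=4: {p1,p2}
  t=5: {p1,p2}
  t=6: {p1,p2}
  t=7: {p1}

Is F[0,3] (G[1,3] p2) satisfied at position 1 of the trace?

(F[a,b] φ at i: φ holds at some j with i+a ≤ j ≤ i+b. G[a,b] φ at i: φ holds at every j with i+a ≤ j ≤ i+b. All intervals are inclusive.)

Holds

Check G[1,3] p2 at each j in [1,4]:
  j=1: fails at 3
  j=2: fails at 3
  j=3: holds on [4,6]
  j=4: fails at 7
Found at j=3 → formula holds.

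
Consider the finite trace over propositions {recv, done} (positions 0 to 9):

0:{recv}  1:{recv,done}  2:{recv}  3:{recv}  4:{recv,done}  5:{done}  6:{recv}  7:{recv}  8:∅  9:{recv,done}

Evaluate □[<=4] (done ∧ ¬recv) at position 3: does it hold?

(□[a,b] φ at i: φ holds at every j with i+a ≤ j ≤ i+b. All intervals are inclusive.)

Check (done ∧ ¬recv) at every j in [3,7]:
  j=3: false
  j=4: false
  j=5: true
  j=6: false
  j=7: false
Fails at j=3 → formula fails.

Does not hold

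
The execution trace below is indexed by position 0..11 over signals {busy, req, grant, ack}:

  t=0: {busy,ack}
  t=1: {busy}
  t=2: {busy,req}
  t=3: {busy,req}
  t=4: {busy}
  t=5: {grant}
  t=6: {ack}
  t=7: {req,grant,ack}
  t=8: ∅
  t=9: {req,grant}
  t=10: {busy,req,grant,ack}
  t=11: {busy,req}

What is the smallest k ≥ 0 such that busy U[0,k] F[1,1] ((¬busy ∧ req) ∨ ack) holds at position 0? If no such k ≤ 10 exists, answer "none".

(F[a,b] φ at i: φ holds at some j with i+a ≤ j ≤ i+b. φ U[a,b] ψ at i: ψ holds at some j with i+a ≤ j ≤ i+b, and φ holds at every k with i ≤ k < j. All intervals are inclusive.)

Need earliest j ≥ 0 with F[1,1] ((¬busy ∧ req) ∨ ack), and busy at every k in [0,j-1].
  j=0: rhs fails.
  j=1: rhs fails.
  j=2: rhs fails.
  j=3: rhs fails.
  j=4: rhs fails.
  j=5: rhs holds; lhs holds on [0,4]. k = 5.

5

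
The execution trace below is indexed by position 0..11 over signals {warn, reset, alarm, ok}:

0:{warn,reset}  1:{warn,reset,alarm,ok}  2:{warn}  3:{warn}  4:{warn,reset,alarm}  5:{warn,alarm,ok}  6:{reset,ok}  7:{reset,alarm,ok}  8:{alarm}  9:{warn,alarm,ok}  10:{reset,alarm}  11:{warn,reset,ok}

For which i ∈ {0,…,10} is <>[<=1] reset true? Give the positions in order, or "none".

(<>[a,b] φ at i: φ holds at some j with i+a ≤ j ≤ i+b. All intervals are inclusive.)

Evaluate at each i in [0,10]:
  i=0: ✓ (witness j=0)
  i=1: ✓ (witness j=1)
  i=2: ✗ (none in [2,3])
  i=3: ✓ (witness j=4)
  i=4: ✓ (witness j=4)
  i=5: ✓ (witness j=6)
  i=6: ✓ (witness j=6)
  i=7: ✓ (witness j=7)
  i=8: ✗ (none in [8,9])
  i=9: ✓ (witness j=10)
  i=10: ✓ (witness j=10)

0, 1, 3, 4, 5, 6, 7, 9, 10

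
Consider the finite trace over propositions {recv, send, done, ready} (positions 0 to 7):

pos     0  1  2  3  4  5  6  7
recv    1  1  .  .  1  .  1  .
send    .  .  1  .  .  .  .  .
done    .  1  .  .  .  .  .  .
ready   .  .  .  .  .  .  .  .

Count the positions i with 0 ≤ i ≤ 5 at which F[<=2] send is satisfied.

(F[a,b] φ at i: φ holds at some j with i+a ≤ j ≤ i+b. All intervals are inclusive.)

Evaluate at each i in [0,5]:
  i=0: ✓ (witness j=2)
  i=1: ✓ (witness j=2)
  i=2: ✓ (witness j=2)
  i=3: ✗ (none in [3,5])
  i=4: ✗ (none in [4,6])
  i=5: ✗ (none in [5,7])
Positions where it holds: {0, 1, 2} → 3.

3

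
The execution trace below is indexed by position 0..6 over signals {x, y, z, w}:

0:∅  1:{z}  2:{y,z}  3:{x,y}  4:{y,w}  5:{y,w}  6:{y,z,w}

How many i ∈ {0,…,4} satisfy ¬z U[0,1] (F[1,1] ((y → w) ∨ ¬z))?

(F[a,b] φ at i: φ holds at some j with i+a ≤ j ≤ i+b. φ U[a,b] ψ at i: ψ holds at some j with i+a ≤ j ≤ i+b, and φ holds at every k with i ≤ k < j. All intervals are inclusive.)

Evaluate at each i in [0,4]:
  i=0: ✓ (rhs at j=0)
  i=1: ✗ (lhs fails at k=1 before rhs at j=2)
  i=2: ✓ (rhs at j=2)
  i=3: ✓ (rhs at j=3)
  i=4: ✓ (rhs at j=4)
Positions where it holds: {0, 2, 3, 4} → 4.

4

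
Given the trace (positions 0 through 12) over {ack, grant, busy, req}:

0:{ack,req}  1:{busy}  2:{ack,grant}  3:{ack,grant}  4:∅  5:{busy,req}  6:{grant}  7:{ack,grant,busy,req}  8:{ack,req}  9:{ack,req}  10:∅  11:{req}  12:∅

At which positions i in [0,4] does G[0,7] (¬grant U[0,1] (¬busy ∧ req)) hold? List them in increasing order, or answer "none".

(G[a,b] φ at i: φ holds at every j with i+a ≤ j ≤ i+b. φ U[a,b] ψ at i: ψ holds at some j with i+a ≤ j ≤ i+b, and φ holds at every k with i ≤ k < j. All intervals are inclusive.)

none

Evaluate at each i in [0,4]:
  i=0: ✗ (fails at j=1)
  i=1: ✗ (fails at j=1)
  i=2: ✗ (fails at j=2)
  i=3: ✗ (fails at j=3)
  i=4: ✗ (fails at j=4)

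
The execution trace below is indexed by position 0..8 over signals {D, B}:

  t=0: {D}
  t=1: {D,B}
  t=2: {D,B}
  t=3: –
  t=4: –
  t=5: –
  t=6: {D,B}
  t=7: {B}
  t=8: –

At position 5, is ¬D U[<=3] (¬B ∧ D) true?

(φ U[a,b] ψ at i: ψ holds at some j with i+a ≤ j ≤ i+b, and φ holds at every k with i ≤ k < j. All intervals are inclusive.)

No

Need some j in [5,8] with (¬B ∧ D), and ¬D at every k in [5,j-1].
  j=5: (¬B ∧ D) false.
  j=6: (¬B ∧ D) false.
  j=7: (¬B ∧ D) false.
  j=8: (¬B ∧ D) false.
No j in the window works → until fails.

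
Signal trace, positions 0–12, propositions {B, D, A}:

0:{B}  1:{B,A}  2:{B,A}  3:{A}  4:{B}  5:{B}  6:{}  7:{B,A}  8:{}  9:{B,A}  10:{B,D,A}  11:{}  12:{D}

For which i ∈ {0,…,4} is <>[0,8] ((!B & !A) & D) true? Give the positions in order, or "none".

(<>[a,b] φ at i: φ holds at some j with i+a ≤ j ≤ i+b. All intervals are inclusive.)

4

Evaluate at each i in [0,4]:
  i=0: ✗ (none in [0,8])
  i=1: ✗ (none in [1,9])
  i=2: ✗ (none in [2,10])
  i=3: ✗ (none in [3,11])
  i=4: ✓ (witness j=12)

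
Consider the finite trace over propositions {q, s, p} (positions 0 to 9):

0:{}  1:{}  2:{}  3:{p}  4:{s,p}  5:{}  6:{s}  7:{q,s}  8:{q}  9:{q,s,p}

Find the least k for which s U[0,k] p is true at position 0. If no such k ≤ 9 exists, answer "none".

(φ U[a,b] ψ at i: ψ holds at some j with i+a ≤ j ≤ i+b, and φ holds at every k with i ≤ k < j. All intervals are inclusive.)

none

Need earliest j ≥ 0 with p, and s at every k in [0,j-1].
  j=0: rhs fails.
  j=1: rhs fails.
  j=2: rhs fails.
  j=3: rhs holds but lhs fails at k=0.
  j=4: rhs holds but lhs fails at k=0.
  j=5: rhs fails.
  j=6: rhs fails.
  j=7: rhs fails.
  j=8: rhs fails.
  j=9: rhs holds but lhs fails at k=0.
No witness within the range → none.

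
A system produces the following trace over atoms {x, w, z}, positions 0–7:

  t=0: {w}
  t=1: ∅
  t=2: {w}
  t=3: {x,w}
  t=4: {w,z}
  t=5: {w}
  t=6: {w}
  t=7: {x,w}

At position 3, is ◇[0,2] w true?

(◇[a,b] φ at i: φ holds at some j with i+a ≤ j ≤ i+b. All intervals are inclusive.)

Check w at each j in [3,5]:
  j=3: true
  j=4: true
  j=5: true
Found at j=3 → formula holds.

True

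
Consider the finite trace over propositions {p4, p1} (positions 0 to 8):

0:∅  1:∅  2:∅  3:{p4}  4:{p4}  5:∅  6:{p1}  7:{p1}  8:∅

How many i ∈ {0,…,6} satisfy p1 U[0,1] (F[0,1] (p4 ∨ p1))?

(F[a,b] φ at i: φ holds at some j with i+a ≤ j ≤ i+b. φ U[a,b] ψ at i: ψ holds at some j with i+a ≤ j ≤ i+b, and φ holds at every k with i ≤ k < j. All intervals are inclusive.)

5

Evaluate at each i in [0,6]:
  i=0: ✗ (no rhs in [0,1])
  i=1: ✗ (lhs fails at k=1 before rhs at j=2)
  i=2: ✓ (rhs at j=2)
  i=3: ✓ (rhs at j=3)
  i=4: ✓ (rhs at j=4)
  i=5: ✓ (rhs at j=5)
  i=6: ✓ (rhs at j=6)
Positions where it holds: {2, 3, 4, 5, 6} → 5.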